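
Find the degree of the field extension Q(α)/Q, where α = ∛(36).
[Q(α):Q] = 3

The minimal polynomial of α is x^3 - 36, irreducible over Q since 36 is not a perfect cube (so x^3 - 36 has no rational root). Hence [Q(α):Q] = deg(m_α) = 3.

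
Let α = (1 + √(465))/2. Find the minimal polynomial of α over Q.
m_α(x) = x^2 - x - 116

From 2α - 1 = √(465), squaring gives (2α - 1)^2 = 465, i.e. 4α^2 - 4α + 1 = 465, so α^2 - α + (1 - 465)/4 = 0. Since 465 ≡ 1 (mod 4), (1 - 465)/4 = -116 ∈ Z. The polynomial x^2 - x - 116 has discriminant 1 - 4·(-116) = 465, which is not a perfect square in Q (d = 465 is squarefree and ≠ 1), so x^2 - x - 116 is irreducible over Q. It is the minimal polynomial of α.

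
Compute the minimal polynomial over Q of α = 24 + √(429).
m_α(x) = x^2 - 48x + 147

From α - 24 = √(429), squaring gives (α - 24)^2 = 429, i.e. α^2 - 48α + 576 = 429, so α^2 - 48α + 147 = 0. The discriminant of x^2 - 48x + 147 is (-48)^2 - 4·(147) = 2304 - 588 = 1716, and 4·(429) is not a perfect square in Q since 429 is squarefree and ≠ 1. Hence x^2 - 48x + 147 is irreducible over Q and is the minimal polynomial of α.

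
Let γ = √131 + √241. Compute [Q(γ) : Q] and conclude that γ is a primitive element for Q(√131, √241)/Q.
[Q(γ) : Q] = 4 (equivalently, Q(γ) = Q(√131, √241))

Obviously Q(γ) ⊆ Q(√131, √241), and [Q(√131, √241):Q] = 4 (since 131, 241 are distinct squarefree integers > 1 with 31571 not a perfect square). To show equality we compute the minimal polynomial of γ. From γ = √131 + √241: γ^2 = 131 + 2√(31571) + 241 = 372 + 2√(31571), so γ^2 - 372 = 2√(31571); squaring, (γ^2 - 372)^2 = 4·31571, i.e. γ^4 - 744γ^2 + 138384 - 126284 = 0, i.e. γ^4 - 744γ^2 + 12100 = 0. So γ is a root of x^4 - 744x^2 + 12100. This polynomial is irreducible over Q: it has no rational root (each ±√131 ± √241 is irrational), and any factorization into two quadratics over Q would force √(31571) ∈ Q (pairing opposite roots) or √131, √241 ∈ Q (other pairings), all impossible. Hence [Q(γ):Q] = 4 = [Q(√131, √241):Q], so Q(γ) = Q(√131, √241).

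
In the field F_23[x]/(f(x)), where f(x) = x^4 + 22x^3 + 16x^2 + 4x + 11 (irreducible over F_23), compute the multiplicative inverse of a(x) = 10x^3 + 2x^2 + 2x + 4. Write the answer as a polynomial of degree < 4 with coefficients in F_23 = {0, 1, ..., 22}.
a(x)^(-1) ≡ x^3 + 2x^2 + 13x + 5 (mod f(x))

Since f is irreducible over F_23, F_23[x]/(f) is a field and a(x) ≠ 0 has an inverse. Apply the extended Euclidean algorithm to f(x) and a(x) in F_23[x]: f(x) = (7x + 10)·a(x) + (5x^2 + 2x + 17);  a(x) = (2x + 18)·(5x^2 + 2x + 17) + (x + 20);  (5x^2 + 2x + 17) = (5x + 17)·(x + 20) + (22). The last nonzero remainder is the constant 22 = gcd(f, a) in F_23. Back-substituting through the division chain expresses 22 = s(x)·a(x) + t(x)·f(x) with s(x) ≡ 22x^3 + 21x^2 + 10x + 18 (mod f), so (22x^3 + 21x^2 + 10x + 18)·a(x) ≡ 22 (mod f). Multiplying by 22^(-1) ≡ 22 in F_23 gives a(x)^(-1) ≡ 22·(22x^3 + 21x^2 + 10x + 18) ≡ x^3 + 2x^2 + 13x + 5 (mod f). Check: (10x^3 + 2x^2 + 2x + 4)·(x^3 + 2x^2 + 13x + 5) = 10x^6 + 22x^5 + 21x^4 + 15x^3 + 21x^2 + 16x + 20 ≡ 1 (mod x^4 + 22x^3 + 16x^2 + 4x + 11).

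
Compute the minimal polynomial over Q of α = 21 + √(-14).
m_α(x) = x^2 - 42x + 455

From α - 21 = √(-14), squaring gives (α - 21)^2 = -14, i.e. α^2 - 42α + 441 = -14, so α^2 - 42α + 455 = 0. The discriminant of x^2 - 42x + 455 is (-42)^2 - 4·(455) = 1764 - 1820 = -56, and 4·(-14) is not a perfect square in Q since -14 is squarefree and ≠ 1. Hence x^2 - 42x + 455 is irreducible over Q and is the minimal polynomial of α.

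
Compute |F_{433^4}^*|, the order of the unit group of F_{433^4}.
|F_{433^4}^*| = 35152125120

F_{433^4} has 433^4 = 35152125121 elements; its multiplicative group consists of all nonzero elements, so |F_{433^4}^*| = 35152125121 - 1 = 35152125120. (It is cyclic since any finite subgroup of the multiplicative group of a field is cyclic.)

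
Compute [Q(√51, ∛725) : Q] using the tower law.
[Q(√51, ∛725) : Q] = 6

Let L = Q(√51, ∛725). Since Q(√51) ⊂ L and [Q(√51):Q] = 2, the tower law gives 2 | [L:Q]. Likewise Q(∛725) ⊂ L with [Q(∛725):Q] = 3 (because 725 is not a perfect cube), so 3 | [L:Q]. As gcd(2,3) = 1, [L:Q] is divisible by 6. Conversely L is generated over Q by √51 and ∛725, so [L:Q] ≤ 2·3 = 6. Therefore [Q(√51, ∛725) : Q] = 6.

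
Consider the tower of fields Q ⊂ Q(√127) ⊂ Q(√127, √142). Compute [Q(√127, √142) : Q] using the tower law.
[Q(√127, √142) : Q] = 4

[Q(√127):Q] = 2 (min poly x^2 - 127, irreducible since 127 is squarefree > 1). For the top step, suppose √142 ∈ Q(√127), say √142 = c + d√127 with c, d ∈ Q. Squaring: 142 = c^2 + 127d^2 + 2cd√127. Since √127 ∉ Q this forces 2cd = 0. If d = 0 then √142 = c ∈ Q, contradicting 142 squarefree > 1. If c = 0 then 142 = 127d^2, so 127·142 = (127d)^2 is a perfect square in Q — but 127·142 = 18034 is not a perfect square (since 127 and 142 are distinct squarefree integers). Contradiction. Hence √142 ∉ Q(√127), so x^2 - 142 stays irreducible over Q(√127) and [Q(√127, √142) : Q(√127)] = 2. By the tower law, [Q(√127, √142) : Q] = 2 · 2 = 4.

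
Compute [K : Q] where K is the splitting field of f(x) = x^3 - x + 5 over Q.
[K : Q] = 6

By the rational root test, any rational root of the monic integer polynomial f(x) = x^3 - x + 5 must be an integer dividing the constant term 5, i.e. one of ±{1, 5}. Evaluating: f(1) = 5, f(-1) = 5, f(5) = 125, f(-5) = -115; none is 0, so f has no rational root and is therefore irreducible over Q (a cubic with no linear factor over a field is irreducible). For an irreducible cubic, the Galois group is A_3 or S_3 according as the discriminant disc(f) = -4a^3 - 27b^2 = -4·(-1)^3 - 27·(5)^2 = -671 is or is not a square in Q. Here disc(f) = -671 is not a perfect square in Q, so the Galois group of f over Q is not contained in A_3 and must be all of S_3. The splitting field has degree |S_3| = 6 over Q, so [K : Q] = 6.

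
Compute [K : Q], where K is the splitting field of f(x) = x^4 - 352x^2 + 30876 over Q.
[K : Q] = 4

Solving the quadratic in x^2: x^2 = (352 ± √(352^2 - 4·30876))/2 = (352 ± √400)/2 = (352 ± 20)/2, giving x^2 = 186 or x^2 = 166. So f(x) = (x^2 - 186)(x^2 - 166) and the roots of f are ±√186, ±√166. Hence the splitting field is K = Q(√186, √166). Since 186 and 166 are distinct squarefree integers > 1, their product 30876 is not a perfect square, so √166 ∉ Q(√186). By the tower law [K:Q] = [Q(√186,√166):Q(√186)] · [Q(√186):Q] = 2 · 2 = 4.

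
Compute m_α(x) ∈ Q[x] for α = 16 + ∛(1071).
m_α(x) = x^3 - 48x^2 + 768x - 5167

Set β = α - 16 = ∛(1071), so β^3 = 1071. Then (α - 16)^3 - 1071 = 0, i.e. α is a root of g(x) = (x - 16)^3 - 1071 = x^3 - 48x^2 + 768x - 5167. Since g(x) = h(x - 16) where h(x) = x^3 - 1071, and h is irreducible over Q (because 1071 is not a perfect cube, so h has no rational root, and a monic cubic with no rational root is irreducible), g is also irreducible (irreducibility is preserved under the substitution x → x - 16). Hence m_α(x) = x^3 - 48x^2 + 768x - 5167.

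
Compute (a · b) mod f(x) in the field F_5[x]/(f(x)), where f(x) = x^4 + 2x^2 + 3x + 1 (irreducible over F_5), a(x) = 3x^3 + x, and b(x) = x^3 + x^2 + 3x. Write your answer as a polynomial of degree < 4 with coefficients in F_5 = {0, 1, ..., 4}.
a · b ≡ x^3 + 3x^2 + 1 (mod f(x))

Multiply in F_5[x]: a(x)·b(x) = (3x^3 + x)·(x^3 + x^2 + 3x) = 3x^6 + 3x^5 + x^3 + 3x^2. This has degree ≥ 4, so divide by f(x) over F_5: 3x^6 + 3x^5 + x^3 + 3x^2 = (3x^2 + 3x + 4)·(x^4 + 2x^2 + 3x + 1) + (x^3 + 3x^2 + 1). Hence a·b ≡ x^3 + 3x^2 + 1 (mod f). (F_5[x]/(f) is a field with 5^4 = 625 elements since f is irreducible of degree 4.)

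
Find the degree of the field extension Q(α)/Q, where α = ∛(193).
[Q(α):Q] = 3

The minimal polynomial of α is x^3 - 193, irreducible over Q since 193 is not a perfect cube (so x^3 - 193 has no rational root). Hence [Q(α):Q] = deg(m_α) = 3.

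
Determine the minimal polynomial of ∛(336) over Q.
m_α(x) = x^3 - 336

α satisfies α^3 = 336, so x^3 - 336 annihilates α. By the rational root test, a rational root p/q (in lowest terms) of x^3 - 336 would satisfy p^3 = 336 q^3, forcing q = 1 and p^3 = 336; but 336 is not a perfect cube, contradiction. A monic cubic over Q with no rational root is irreducible (any nontrivial factorization would include a linear factor). Hence x^3 - 336 is the minimal polynomial of α, and in particular [Q(α):Q] = 3.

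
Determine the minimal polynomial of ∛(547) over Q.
m_α(x) = x^3 - 547

α satisfies α^3 = 547, so x^3 - 547 annihilates α. By the rational root test, a rational root p/q (in lowest terms) of x^3 - 547 would satisfy p^3 = 547 q^3, forcing q = 1 and p^3 = 547; but 547 is not a perfect cube, contradiction. A monic cubic over Q with no rational root is irreducible (any nontrivial factorization would include a linear factor). Hence x^3 - 547 is the minimal polynomial of α, and in particular [Q(α):Q] = 3.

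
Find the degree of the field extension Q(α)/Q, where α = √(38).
[Q(α):Q] = 2

[Q(α):Q] equals the degree of the minimal polynomial of α. Here α^2 = 38 and x^2 - 38 is irreducible (d = 38 is squarefree, ≠ 1, hence not a square), so deg(m_α) = 2. Thus [Q(α):Q] = 2.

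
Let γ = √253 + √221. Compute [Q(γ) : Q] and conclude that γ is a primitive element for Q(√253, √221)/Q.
[Q(γ) : Q] = 4 (equivalently, Q(γ) = Q(√253, √221))

Obviously Q(γ) ⊆ Q(√253, √221), and [Q(√253, √221):Q] = 4 (since 253, 221 are distinct squarefree integers > 1 with 55913 not a perfect square). To show equality we compute the minimal polynomial of γ. From γ = √253 + √221: γ^2 = 253 + 2√(55913) + 221 = 474 + 2√(55913), so γ^2 - 474 = 2√(55913); squaring, (γ^2 - 474)^2 = 4·55913, i.e. γ^4 - 948γ^2 + 224676 - 223652 = 0, i.e. γ^4 - 948γ^2 + 1024 = 0. So γ is a root of x^4 - 948x^2 + 1024. This polynomial is irreducible over Q: it has no rational root (each ±√253 ± √221 is irrational), and any factorization into two quadratics over Q would force √(55913) ∈ Q (pairing opposite roots) or √253, √221 ∈ Q (other pairings), all impossible. Hence [Q(γ):Q] = 4 = [Q(√253, √221):Q], so Q(γ) = Q(√253, √221).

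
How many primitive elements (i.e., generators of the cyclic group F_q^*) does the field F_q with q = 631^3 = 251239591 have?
There are φ(251239590) = 57106944 primitive elements

F_q^* is cyclic of order q - 1 = 251239590. A cyclic group of order m has exactly φ(m) generators. Here m = 251239590 = 2 · 3^3 · 5 · 7 · 307 · 433, so the number of primitive elements is φ(251239590) = 57106944.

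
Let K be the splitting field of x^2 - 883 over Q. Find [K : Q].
[K : Q] = 2

f(x) = x^2 - 883 factors as (x - √883)(x + √883). The splitting field is K = Q(√883). Since 883 is squarefree and > 1, it is not a perfect square, so x^2 - 883 is irreducible over Q and [Q(√883) : Q] = 2. Hence [K : Q] = 2.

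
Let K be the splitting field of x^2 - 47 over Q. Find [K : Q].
[K : Q] = 2

f(x) = x^2 - 47 factors as (x - √47)(x + √47). The splitting field is K = Q(√47). Since 47 is squarefree and > 1, it is not a perfect square, so x^2 - 47 is irreducible over Q and [Q(√47) : Q] = 2. Hence [K : Q] = 2.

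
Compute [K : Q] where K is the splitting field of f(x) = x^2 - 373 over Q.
[K : Q] = 2

f(x) = x^2 - 373 factors as (x - √373)(x + √373). The splitting field is K = Q(√373). Since 373 is squarefree and > 1, it is not a perfect square, so x^2 - 373 is irreducible over Q and [Q(√373) : Q] = 2. Hence [K : Q] = 2.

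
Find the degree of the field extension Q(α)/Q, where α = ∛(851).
[Q(α):Q] = 3

The minimal polynomial of α is x^3 - 851, irreducible over Q since 851 is not a perfect cube (so x^3 - 851 has no rational root). Hence [Q(α):Q] = deg(m_α) = 3.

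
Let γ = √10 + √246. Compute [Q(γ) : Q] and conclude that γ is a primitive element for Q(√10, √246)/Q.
[Q(γ) : Q] = 4 (equivalently, Q(γ) = Q(√10, √246))

Obviously Q(γ) ⊆ Q(√10, √246), and [Q(√10, √246):Q] = 4 (since 10, 246 are distinct squarefree integers > 1 with 2460 not a perfect square). To show equality we compute the minimal polynomial of γ. From γ = √10 + √246: γ^2 = 10 + 2√(2460) + 246 = 256 + 2√(2460), so γ^2 - 256 = 2√(2460); squaring, (γ^2 - 256)^2 = 4·2460, i.e. γ^4 - 512γ^2 + 65536 - 9840 = 0, i.e. γ^4 - 512γ^2 + 55696 = 0. So γ is a root of x^4 - 512x^2 + 55696. This polynomial is irreducible over Q: it has no rational root (each ±√10 ± √246 is irrational), and any factorization into two quadratics over Q would force √(2460) ∈ Q (pairing opposite roots) or √10, √246 ∈ Q (other pairings), all impossible. Hence [Q(γ):Q] = 4 = [Q(√10, √246):Q], so Q(γ) = Q(√10, √246).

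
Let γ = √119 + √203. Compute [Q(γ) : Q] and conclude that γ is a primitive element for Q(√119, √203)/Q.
[Q(γ) : Q] = 4 (equivalently, Q(γ) = Q(√119, √203))

Obviously Q(γ) ⊆ Q(√119, √203), and [Q(√119, √203):Q] = 4 (since 119, 203 are distinct squarefree integers > 1 with 24157 not a perfect square). To show equality we compute the minimal polynomial of γ. From γ = √119 + √203: γ^2 = 119 + 2√(24157) + 203 = 322 + 2√(24157), so γ^2 - 322 = 2√(24157); squaring, (γ^2 - 322)^2 = 4·24157, i.e. γ^4 - 644γ^2 + 103684 - 96628 = 0, i.e. γ^4 - 644γ^2 + 7056 = 0. So γ is a root of x^4 - 644x^2 + 7056. This polynomial is irreducible over Q: it has no rational root (each ±√119 ± √203 is irrational), and any factorization into two quadratics over Q would force √(24157) ∈ Q (pairing opposite roots) or √119, √203 ∈ Q (other pairings), all impossible. Hence [Q(γ):Q] = 4 = [Q(√119, √203):Q], so Q(γ) = Q(√119, √203).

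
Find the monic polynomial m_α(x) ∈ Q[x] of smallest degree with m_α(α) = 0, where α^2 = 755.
m_α(x) = x^2 - 755

α satisfies α^2 - 755 = 0, so x^2 - 755 annihilates α. Since d = 755 is squarefree and ≠ 1, it is not a perfect square in Q, so x^2 - 755 has no rational root and is therefore irreducible over Q (a degree-2 polynomial over a field is irreducible iff it has no root). Hence m_α(x) = x^2 - 755.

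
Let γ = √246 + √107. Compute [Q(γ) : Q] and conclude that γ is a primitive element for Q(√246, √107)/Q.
[Q(γ) : Q] = 4 (equivalently, Q(γ) = Q(√246, √107))

Obviously Q(γ) ⊆ Q(√246, √107), and [Q(√246, √107):Q] = 4 (since 246, 107 are distinct squarefree integers > 1 with 26322 not a perfect square). To show equality we compute the minimal polynomial of γ. From γ = √246 + √107: γ^2 = 246 + 2√(26322) + 107 = 353 + 2√(26322), so γ^2 - 353 = 2√(26322); squaring, (γ^2 - 353)^2 = 4·26322, i.e. γ^4 - 706γ^2 + 124609 - 105288 = 0, i.e. γ^4 - 706γ^2 + 19321 = 0. So γ is a root of x^4 - 706x^2 + 19321. This polynomial is irreducible over Q: it has no rational root (each ±√246 ± √107 is irrational), and any factorization into two quadratics over Q would force √(26322) ∈ Q (pairing opposite roots) or √246, √107 ∈ Q (other pairings), all impossible. Hence [Q(γ):Q] = 4 = [Q(√246, √107):Q], so Q(γ) = Q(√246, √107).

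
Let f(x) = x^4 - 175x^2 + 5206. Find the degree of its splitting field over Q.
[K : Q] = 4

Solving the quadratic in x^2: x^2 = (175 ± √(175^2 - 4·5206))/2 = (175 ± √9801)/2 = (175 ± 99)/2, giving x^2 = 38 or x^2 = 137. So f(x) = (x^2 - 38)(x^2 - 137) and the roots of f are ±√38, ±√137. Hence the splitting field is K = Q(√38, √137). Since 38 and 137 are distinct squarefree integers > 1, their product 5206 is not a perfect square, so √137 ∉ Q(√38). By the tower law [K:Q] = [Q(√38,√137):Q(√38)] · [Q(√38):Q] = 2 · 2 = 4.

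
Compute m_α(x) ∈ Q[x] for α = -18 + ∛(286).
m_α(x) = x^3 + 54x^2 + 972x + 5546

Set β = α + 18 = ∛(286), so β^3 = 286. Then (α + 18)^3 - 286 = 0, i.e. α is a root of g(x) = (x + 18)^3 - 286 = x^3 + 54x^2 + 972x + 5546. Since g(x) = h(x + 18) where h(x) = x^3 - 286, and h is irreducible over Q (because 286 is not a perfect cube, so h has no rational root, and a monic cubic with no rational root is irreducible), g is also irreducible (irreducibility is preserved under the substitution x → x + 18). Hence m_α(x) = x^3 + 54x^2 + 972x + 5546.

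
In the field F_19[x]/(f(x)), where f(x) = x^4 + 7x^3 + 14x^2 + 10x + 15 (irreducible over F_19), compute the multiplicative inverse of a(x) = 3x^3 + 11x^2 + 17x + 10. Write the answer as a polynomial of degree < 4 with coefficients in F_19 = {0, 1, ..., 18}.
a(x)^(-1) ≡ 6x^3 + 17x^2 + 18x + 5 (mod f(x))

Since f is irreducible over F_19, F_19[x]/(f) is a field and a(x) ≠ 0 has an inverse. Apply the extended Euclidean algorithm to f(x) and a(x) in F_19[x]: f(x) = (13x + 18)·a(x) + (13x^2 + 11x + 6);  a(x) = (9x + 2)·(13x^2 + 11x + 6) + (17x + 17);  (13x^2 + 11x + 6) = (3x + 1)·(17x + 17) + (8). The last nonzero remainder is the constant 8 = gcd(f, a) in F_19. Back-substituting through the division chain expresses 8 = s(x)·a(x) + t(x)·f(x) with s(x) ≡ 10x^3 + 3x^2 + 11x + 2 (mod f), so (10x^3 + 3x^2 + 11x + 2)·a(x) ≡ 8 (mod f). Multiplying by 8^(-1) ≡ 12 in F_19 gives a(x)^(-1) ≡ 12·(10x^3 + 3x^2 + 11x + 2) ≡ 6x^3 + 17x^2 + 18x + 5 (mod f). Check: (3x^3 + 11x^2 + 17x + 10)·(6x^3 + 17x^2 + 18x + 5) = 18x^6 + 3x^5 + x^4 + 11x^3 + 18x^2 + 18x + 12 ≡ 1 (mod x^4 + 7x^3 + 14x^2 + 10x + 15).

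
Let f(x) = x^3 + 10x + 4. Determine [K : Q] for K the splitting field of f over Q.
[K : Q] = 6

By the rational root test, any rational root of the monic integer polynomial f(x) = x^3 + 10x + 4 must be an integer dividing the constant term 4, i.e. one of ±{1, 2, 4}. Evaluating: f(1) = 15, f(-1) = -7, f(2) = 32, f(-2) = -24, f(4) = 108, f(-4) = -100; none is 0, so f has no rational root and is therefore irreducible over Q (a cubic with no linear factor over a field is irreducible). For an irreducible cubic, the Galois group is A_3 or S_3 according as the discriminant disc(f) = -4a^3 - 27b^2 = -4·(10)^3 - 27·(4)^2 = -4432 is or is not a square in Q. Here disc(f) = -4432 is not a perfect square in Q, so the Galois group of f over Q is not contained in A_3 and must be all of S_3. The splitting field has degree |S_3| = 6 over Q, so [K : Q] = 6.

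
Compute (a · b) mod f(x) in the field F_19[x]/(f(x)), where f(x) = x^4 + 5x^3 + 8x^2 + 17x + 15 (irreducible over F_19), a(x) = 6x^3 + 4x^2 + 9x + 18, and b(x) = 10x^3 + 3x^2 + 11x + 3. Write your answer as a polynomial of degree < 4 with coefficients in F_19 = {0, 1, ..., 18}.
a · b ≡ x^3 + 14x^2 + 8x + 17 (mod f(x))

Multiply in F_19[x]: a(x)·b(x) = (6x^3 + 4x^2 + 9x + 18)·(10x^3 + 3x^2 + 11x + 3) = 3x^6 + x^5 + 16x^4 + 3x^3 + 13x^2 + 16x + 16. This has degree ≥ 4, so divide by f(x) over F_19: 3x^6 + x^5 + 16x^4 + 3x^3 + 13x^2 + 16x + 16 = (3x^2 + 5x + 5)·(x^4 + 5x^3 + 8x^2 + 17x + 15) + (x^3 + 14x^2 + 8x + 17). Hence a·b ≡ x^3 + 14x^2 + 8x + 17 (mod f). (F_19[x]/(f) is a field with 19^4 = 130321 elements since f is irreducible of degree 4.)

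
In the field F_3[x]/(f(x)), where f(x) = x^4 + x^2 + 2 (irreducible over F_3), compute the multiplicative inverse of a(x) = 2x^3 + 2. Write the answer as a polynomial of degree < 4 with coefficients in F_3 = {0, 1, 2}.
a(x)^(-1) ≡ 2x^3 + x^2 + 2x + 2 (mod f(x))

Since f is irreducible over F_3, F_3[x]/(f) is a field and a(x) ≠ 0 has an inverse. Apply the extended Euclidean algorithm to f(x) and a(x) in F_3[x]: f(x) = (2x)·a(x) + (x^2 + 2x + 2);  a(x) = (2x + 2)·(x^2 + 2x + 2) + (x + 1);  (x^2 + 2x + 2) = (x + 1)·(x + 1) + (1). The last nonzero remainder is the constant 1 = gcd(f, a) in F_3. Back-substituting through the division chain expresses 1 = s(x)·a(x) + t(x)·f(x) with s(x) ≡ 2x^3 + x^2 + 2x + 2 (mod f), so a(x)^(-1) ≡ s(x) = 2x^3 + x^2 + 2x + 2 (mod f). Check: (2x^3 + 2)·(2x^3 + x^2 + 2x + 2) = x^6 + 2x^5 + x^4 + 2x^3 + 2x^2 + x + 1 ≡ 1 (mod x^4 + x^2 + 2).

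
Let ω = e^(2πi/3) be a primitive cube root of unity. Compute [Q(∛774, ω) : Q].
[Q(∛774, ω) : Q] = 6

[Q(∛774):Q] = 3 (min poly x^3 - 774, irreducible since 774 is not a perfect cube). [Q(ω):Q] = 2 (min poly x^2 + x + 1). Since Q(∛774) ⊂ R and ω ∉ R, we have ω ∉ Q(∛774), so x^2 + x + 1 remains irreducible over Q(∛774) and [Q(∛774, ω) : Q(∛774)] = 2. By the tower law, [Q(∛774, ω) : Q] = 3 · 2 = 6. (In fact Q(∛774, ω) is the splitting field of x^3 - 774 over Q.)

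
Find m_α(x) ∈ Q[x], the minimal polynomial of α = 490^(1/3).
m_α(x) = x^3 - 490

α satisfies α^3 = 490, so x^3 - 490 annihilates α. By the rational root test, a rational root p/q (in lowest terms) of x^3 - 490 would satisfy p^3 = 490 q^3, forcing q = 1 and p^3 = 490; but 490 is not a perfect cube, contradiction. A monic cubic over Q with no rational root is irreducible (any nontrivial factorization would include a linear factor). Hence x^3 - 490 is the minimal polynomial of α, and in particular [Q(α):Q] = 3.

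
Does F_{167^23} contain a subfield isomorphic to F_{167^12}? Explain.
No: F_{167^12} is not a subfield of F_{167^23}

F_{p^m} embeds in F_{p^n} iff m | n. Here 12 ∤ 23 (since 23 = 1·12 + 11 with remainder 11 ≠ 0), so F_{167^12} is not a subfield of F_{167^23}. Equivalently: if it were, the tower law would give 12 = [F_{167^12}:F_167] dividing [F_{167^23}:F_167] = 23, contradiction.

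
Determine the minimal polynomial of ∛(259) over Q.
m_α(x) = x^3 - 259

α satisfies α^3 = 259, so x^3 - 259 annihilates α. By the rational root test, a rational root p/q (in lowest terms) of x^3 - 259 would satisfy p^3 = 259 q^3, forcing q = 1 and p^3 = 259; but 259 is not a perfect cube, contradiction. A monic cubic over Q with no rational root is irreducible (any nontrivial factorization would include a linear factor). Hence x^3 - 259 is the minimal polynomial of α, and in particular [Q(α):Q] = 3.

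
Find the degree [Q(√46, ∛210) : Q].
[Q(√46, ∛210) : Q] = 6

Let L = Q(√46, ∛210). Since Q(√46) ⊂ L and [Q(√46):Q] = 2, the tower law gives 2 | [L:Q]. Likewise Q(∛210) ⊂ L with [Q(∛210):Q] = 3 (because 210 is not a perfect cube), so 3 | [L:Q]. As gcd(2,3) = 1, [L:Q] is divisible by 6. Conversely L is generated over Q by √46 and ∛210, so [L:Q] ≤ 2·3 = 6. Therefore [Q(√46, ∛210) : Q] = 6.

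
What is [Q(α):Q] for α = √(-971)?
[Q(α):Q] = 2

[Q(α):Q] equals the degree of the minimal polynomial of α. Here α^2 = -971 and x^2 + 971 is irreducible (d = -971 is squarefree, ≠ 1, hence not a square), so deg(m_α) = 2. Thus [Q(α):Q] = 2.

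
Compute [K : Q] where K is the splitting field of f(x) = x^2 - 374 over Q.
[K : Q] = 2

f(x) = x^2 - 374 factors as (x - √374)(x + √374). The splitting field is K = Q(√374). Since 374 is squarefree and > 1, it is not a perfect square, so x^2 - 374 is irreducible over Q and [Q(√374) : Q] = 2. Hence [K : Q] = 2.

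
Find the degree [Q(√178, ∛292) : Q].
[Q(√178, ∛292) : Q] = 6

Let L = Q(√178, ∛292). Since Q(√178) ⊂ L and [Q(√178):Q] = 2, the tower law gives 2 | [L:Q]. Likewise Q(∛292) ⊂ L with [Q(∛292):Q] = 3 (because 292 is not a perfect cube), so 3 | [L:Q]. As gcd(2,3) = 1, [L:Q] is divisible by 6. Conversely L is generated over Q by √178 and ∛292, so [L:Q] ≤ 2·3 = 6. Therefore [Q(√178, ∛292) : Q] = 6.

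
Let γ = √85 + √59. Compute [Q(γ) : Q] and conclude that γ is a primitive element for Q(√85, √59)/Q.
[Q(γ) : Q] = 4 (equivalently, Q(γ) = Q(√85, √59))

Obviously Q(γ) ⊆ Q(√85, √59), and [Q(√85, √59):Q] = 4 (since 85, 59 are distinct squarefree integers > 1 with 5015 not a perfect square). To show equality we compute the minimal polynomial of γ. From γ = √85 + √59: γ^2 = 85 + 2√(5015) + 59 = 144 + 2√(5015), so γ^2 - 144 = 2√(5015); squaring, (γ^2 - 144)^2 = 4·5015, i.e. γ^4 - 288γ^2 + 20736 - 20060 = 0, i.e. γ^4 - 288γ^2 + 676 = 0. So γ is a root of x^4 - 288x^2 + 676. This polynomial is irreducible over Q: it has no rational root (each ±√85 ± √59 is irrational), and any factorization into two quadratics over Q would force √(5015) ∈ Q (pairing opposite roots) or √85, √59 ∈ Q (other pairings), all impossible. Hence [Q(γ):Q] = 4 = [Q(√85, √59):Q], so Q(γ) = Q(√85, √59).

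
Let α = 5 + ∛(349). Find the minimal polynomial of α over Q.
m_α(x) = x^3 - 15x^2 + 75x - 474

Set β = α - 5 = ∛(349), so β^3 = 349. Then (α - 5)^3 - 349 = 0, i.e. α is a root of g(x) = (x - 5)^3 - 349 = x^3 - 15x^2 + 75x - 474. Since g(x) = h(x - 5) where h(x) = x^3 - 349, and h is irreducible over Q (because 349 is not a perfect cube, so h has no rational root, and a monic cubic with no rational root is irreducible), g is also irreducible (irreducibility is preserved under the substitution x → x - 5). Hence m_α(x) = x^3 - 15x^2 + 75x - 474.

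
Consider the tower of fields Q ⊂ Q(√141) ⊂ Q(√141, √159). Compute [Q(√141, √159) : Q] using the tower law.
[Q(√141, √159) : Q] = 4

[Q(√141):Q] = 2 (min poly x^2 - 141, irreducible since 141 is squarefree > 1). For the top step, suppose √159 ∈ Q(√141), say √159 = c + d√141 with c, d ∈ Q. Squaring: 159 = c^2 + 141d^2 + 2cd√141. Since √141 ∉ Q this forces 2cd = 0. If d = 0 then √159 = c ∈ Q, contradicting 159 squarefree > 1. If c = 0 then 159 = 141d^2, so 141·159 = (141d)^2 is a perfect square in Q — but 141·159 = 22419 is not a perfect square (since 141 and 159 are distinct squarefree integers). Contradiction. Hence √159 ∉ Q(√141), so x^2 - 159 stays irreducible over Q(√141) and [Q(√141, √159) : Q(√141)] = 2. By the tower law, [Q(√141, √159) : Q] = 2 · 2 = 4.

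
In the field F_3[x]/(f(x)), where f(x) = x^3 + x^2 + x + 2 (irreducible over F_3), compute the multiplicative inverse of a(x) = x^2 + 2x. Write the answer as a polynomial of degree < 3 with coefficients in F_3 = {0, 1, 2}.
a(x)^(-1) ≡ x + 2 (mod f(x))

Since f is irreducible over F_3, F_3[x]/(f) is a field and a(x) ≠ 0 has an inverse. Apply the extended Euclidean algorithm to f(x) and a(x) in F_3[x]: f(x) = (x + 2)·a(x) + (2). The last nonzero remainder is the constant 2 = gcd(f, a) in F_3. Back-substituting through the division chain expresses 2 = s(x)·a(x) + t(x)·f(x) with s(x) ≡ 2x + 1 (mod f), so (2x + 1)·a(x) ≡ 2 (mod f). Multiplying by 2^(-1) ≡ 2 in F_3 gives a(x)^(-1) ≡ 2·(2x + 1) ≡ x + 2 (mod f). Check: (x^2 + 2x)·(x + 2) = x^3 + x^2 + x ≡ 1 (mod x^3 + x^2 + x + 2).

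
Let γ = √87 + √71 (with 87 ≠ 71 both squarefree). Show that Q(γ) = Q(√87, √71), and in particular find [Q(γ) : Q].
[Q(γ) : Q] = 4 (equivalently, Q(γ) = Q(√87, √71))

Obviously Q(γ) ⊆ Q(√87, √71), and [Q(√87, √71):Q] = 4 (since 87, 71 are distinct squarefree integers > 1 with 6177 not a perfect square). To show equality we compute the minimal polynomial of γ. From γ = √87 + √71: γ^2 = 87 + 2√(6177) + 71 = 158 + 2√(6177), so γ^2 - 158 = 2√(6177); squaring, (γ^2 - 158)^2 = 4·6177, i.e. γ^4 - 316γ^2 + 24964 - 24708 = 0, i.e. γ^4 - 316γ^2 + 256 = 0. So γ is a root of x^4 - 316x^2 + 256. This polynomial is irreducible over Q: it has no rational root (each ±√87 ± √71 is irrational), and any factorization into two quadratics over Q would force √(6177) ∈ Q (pairing opposite roots) or √87, √71 ∈ Q (other pairings), all impossible. Hence [Q(γ):Q] = 4 = [Q(√87, √71):Q], so Q(γ) = Q(√87, √71).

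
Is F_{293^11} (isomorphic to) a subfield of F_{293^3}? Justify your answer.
No: F_{293^11} is not a subfield of F_{293^3}

F_{p^m} embeds in F_{p^n} iff m | n. Here 11 ∤ 3 (since 3 = 0·11 + 3 with remainder 3 ≠ 0), so F_{293^11} is not a subfield of F_{293^3}. Equivalently: if it were, the tower law would give 11 = [F_{293^11}:F_293] dividing [F_{293^3}:F_293] = 3, contradiction.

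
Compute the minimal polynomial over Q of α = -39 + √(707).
m_α(x) = x^2 + 78x + 814

From α + 39 = √(707), squaring gives (α + 39)^2 = 707, i.e. α^2 + 78α + 1521 = 707, so α^2 + 78α + 814 = 0. The discriminant of x^2 + 78x + 814 is (78)^2 - 4·(814) = 6084 - 3256 = 2828, and 4·(707) is not a perfect square in Q since 707 is squarefree and ≠ 1. Hence x^2 + 78x + 814 is irreducible over Q and is the minimal polynomial of α.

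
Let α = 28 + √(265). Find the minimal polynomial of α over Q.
m_α(x) = x^2 - 56x + 519

From α - 28 = √(265), squaring gives (α - 28)^2 = 265, i.e. α^2 - 56α + 784 = 265, so α^2 - 56α + 519 = 0. The discriminant of x^2 - 56x + 519 is (-56)^2 - 4·(519) = 3136 - 2076 = 1060, and 4·(265) is not a perfect square in Q since 265 is squarefree and ≠ 1. Hence x^2 - 56x + 519 is irreducible over Q and is the minimal polynomial of α.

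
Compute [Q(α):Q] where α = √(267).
[Q(α):Q] = 2

[Q(α):Q] equals the degree of the minimal polynomial of α. Here α^2 = 267 and x^2 - 267 is irreducible (d = 267 is squarefree, ≠ 1, hence not a square), so deg(m_α) = 2. Thus [Q(α):Q] = 2.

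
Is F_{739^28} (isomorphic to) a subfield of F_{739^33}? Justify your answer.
No: F_{739^28} is not a subfield of F_{739^33}

F_{p^m} embeds in F_{p^n} iff m | n. Here 28 ∤ 33 (since 33 = 1·28 + 5 with remainder 5 ≠ 0), so F_{739^28} is not a subfield of F_{739^33}. Equivalently: if it were, the tower law would give 28 = [F_{739^28}:F_739] dividing [F_{739^33}:F_739] = 33, contradiction.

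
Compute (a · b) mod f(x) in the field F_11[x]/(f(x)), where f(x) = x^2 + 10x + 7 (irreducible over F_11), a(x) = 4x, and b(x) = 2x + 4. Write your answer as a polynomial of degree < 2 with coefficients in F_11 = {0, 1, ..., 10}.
a · b ≡ 2x + 10 (mod f(x))

Multiply in F_11[x]: a(x)·b(x) = (4x)·(2x + 4) = 8x^2 + 5x. This has degree ≥ 2, so divide by f(x) over F_11: 8x^2 + 5x = (8)·(x^2 + 10x + 7) + (2x + 10). Hence a·b ≡ 2x + 10 (mod f). (F_11[x]/(f) is a field with 11^2 = 121 elements since f is irreducible of degree 2.)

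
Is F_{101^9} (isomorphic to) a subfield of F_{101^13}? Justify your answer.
No: F_{101^9} is not a subfield of F_{101^13}

F_{p^m} embeds in F_{p^n} iff m | n. Here 9 ∤ 13 (since 13 = 1·9 + 4 with remainder 4 ≠ 0), so F_{101^9} is not a subfield of F_{101^13}. Equivalently: if it were, the tower law would give 9 = [F_{101^9}:F_101] dividing [F_{101^13}:F_101] = 13, contradiction.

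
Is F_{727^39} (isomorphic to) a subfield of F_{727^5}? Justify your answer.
No: F_{727^39} is not a subfield of F_{727^5}

F_{p^m} embeds in F_{p^n} iff m | n. Here 39 ∤ 5 (since 5 = 0·39 + 5 with remainder 5 ≠ 0), so F_{727^39} is not a subfield of F_{727^5}. Equivalently: if it were, the tower law would give 39 = [F_{727^39}:F_727] dividing [F_{727^5}:F_727] = 5, contradiction.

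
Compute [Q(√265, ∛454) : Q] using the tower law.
[Q(√265, ∛454) : Q] = 6

Let L = Q(√265, ∛454). Since Q(√265) ⊂ L and [Q(√265):Q] = 2, the tower law gives 2 | [L:Q]. Likewise Q(∛454) ⊂ L with [Q(∛454):Q] = 3 (because 454 is not a perfect cube), so 3 | [L:Q]. As gcd(2,3) = 1, [L:Q] is divisible by 6. Conversely L is generated over Q by √265 and ∛454, so [L:Q] ≤ 2·3 = 6. Therefore [Q(√265, ∛454) : Q] = 6.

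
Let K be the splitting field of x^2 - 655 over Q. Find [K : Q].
[K : Q] = 2

f(x) = x^2 - 655 factors as (x - √655)(x + √655). The splitting field is K = Q(√655). Since 655 is squarefree and > 1, it is not a perfect square, so x^2 - 655 is irreducible over Q and [Q(√655) : Q] = 2. Hence [K : Q] = 2.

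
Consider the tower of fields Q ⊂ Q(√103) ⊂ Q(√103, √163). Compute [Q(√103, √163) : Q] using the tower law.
[Q(√103, √163) : Q] = 4

[Q(√103):Q] = 2 (min poly x^2 - 103, irreducible since 103 is squarefree > 1). For the top step, suppose √163 ∈ Q(√103), say √163 = c + d√103 with c, d ∈ Q. Squaring: 163 = c^2 + 103d^2 + 2cd√103. Since √103 ∉ Q this forces 2cd = 0. If d = 0 then √163 = c ∈ Q, contradicting 163 squarefree > 1. If c = 0 then 163 = 103d^2, so 103·163 = (103d)^2 is a perfect square in Q — but 103·163 = 16789 is not a perfect square (since 103 and 163 are distinct squarefree integers). Contradiction. Hence √163 ∉ Q(√103), so x^2 - 163 stays irreducible over Q(√103) and [Q(√103, √163) : Q(√103)] = 2. By the tower law, [Q(√103, √163) : Q] = 2 · 2 = 4.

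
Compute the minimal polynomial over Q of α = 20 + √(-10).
m_α(x) = x^2 - 40x + 410

From α - 20 = √(-10), squaring gives (α - 20)^2 = -10, i.e. α^2 - 40α + 400 = -10, so α^2 - 40α + 410 = 0. The discriminant of x^2 - 40x + 410 is (-40)^2 - 4·(410) = 1600 - 1640 = -40, and 4·(-10) is not a perfect square in Q since -10 is squarefree and ≠ 1. Hence x^2 - 40x + 410 is irreducible over Q and is the minimal polynomial of α.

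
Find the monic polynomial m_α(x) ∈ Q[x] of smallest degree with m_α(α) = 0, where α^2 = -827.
m_α(x) = x^2 + 827

α satisfies α^2 + 827 = 0, so x^2 + 827 annihilates α. Since d = -827 is squarefree and ≠ 1, it is not a perfect square in Q, so x^2 + 827 has no rational root and is therefore irreducible over Q (a degree-2 polynomial over a field is irreducible iff it has no root). Hence m_α(x) = x^2 + 827.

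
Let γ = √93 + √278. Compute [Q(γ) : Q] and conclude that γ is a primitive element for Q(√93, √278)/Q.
[Q(γ) : Q] = 4 (equivalently, Q(γ) = Q(√93, √278))

Obviously Q(γ) ⊆ Q(√93, √278), and [Q(√93, √278):Q] = 4 (since 93, 278 are distinct squarefree integers > 1 with 25854 not a perfect square). To show equality we compute the minimal polynomial of γ. From γ = √93 + √278: γ^2 = 93 + 2√(25854) + 278 = 371 + 2√(25854), so γ^2 - 371 = 2√(25854); squaring, (γ^2 - 371)^2 = 4·25854, i.e. γ^4 - 742γ^2 + 137641 - 103416 = 0, i.e. γ^4 - 742γ^2 + 34225 = 0. So γ is a root of x^4 - 742x^2 + 34225. This polynomial is irreducible over Q: it has no rational root (each ±√93 ± √278 is irrational), and any factorization into two quadratics over Q would force √(25854) ∈ Q (pairing opposite roots) or √93, √278 ∈ Q (other pairings), all impossible. Hence [Q(γ):Q] = 4 = [Q(√93, √278):Q], so Q(γ) = Q(√93, √278).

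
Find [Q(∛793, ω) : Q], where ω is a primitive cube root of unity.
[Q(∛793, ω) : Q] = 6

[Q(∛793):Q] = 3 (min poly x^3 - 793, irreducible since 793 is not a perfect cube). [Q(ω):Q] = 2 (min poly x^2 + x + 1). Since Q(∛793) ⊂ R and ω ∉ R, we have ω ∉ Q(∛793), so x^2 + x + 1 remains irreducible over Q(∛793) and [Q(∛793, ω) : Q(∛793)] = 2. By the tower law, [Q(∛793, ω) : Q] = 3 · 2 = 6. (In fact Q(∛793, ω) is the splitting field of x^3 - 793 over Q.)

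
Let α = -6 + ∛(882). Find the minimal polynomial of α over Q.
m_α(x) = x^3 + 18x^2 + 108x - 666

Set β = α + 6 = ∛(882), so β^3 = 882. Then (α + 6)^3 - 882 = 0, i.e. α is a root of g(x) = (x + 6)^3 - 882 = x^3 + 18x^2 + 108x - 666. Since g(x) = h(x + 6) where h(x) = x^3 - 882, and h is irreducible over Q (because 882 is not a perfect cube, so h has no rational root, and a monic cubic with no rational root is irreducible), g is also irreducible (irreducibility is preserved under the substitution x → x + 6). Hence m_α(x) = x^3 + 18x^2 + 108x - 666.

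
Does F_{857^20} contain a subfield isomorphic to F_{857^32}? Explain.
No: F_{857^32} is not a subfield of F_{857^20}

F_{p^m} embeds in F_{p^n} iff m | n. Here 32 ∤ 20 (since 20 = 0·32 + 20 with remainder 20 ≠ 0), so F_{857^32} is not a subfield of F_{857^20}. Equivalently: if it were, the tower law would give 32 = [F_{857^32}:F_857] dividing [F_{857^20}:F_857] = 20, contradiction.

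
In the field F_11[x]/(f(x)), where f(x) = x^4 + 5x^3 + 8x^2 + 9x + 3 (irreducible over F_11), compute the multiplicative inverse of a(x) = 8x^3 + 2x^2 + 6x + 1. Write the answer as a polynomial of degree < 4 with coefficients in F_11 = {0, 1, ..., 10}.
a(x)^(-1) ≡ 10x^3 + 5x^2 + 5x + 2 (mod f(x))

Since f is irreducible over F_11, F_11[x]/(f) is a field and a(x) ≠ 0 has an inverse. Apply the extended Euclidean algorithm to f(x) and a(x) in F_11[x]: f(x) = (7x + 3)·a(x) + (4x^2 + 6x);  a(x) = (2x + 3)·(4x^2 + 6x) + (10x + 1);  (4x^2 + 6x) = (7x + 1)·(10x + 1) + (10). The last nonzero remainder is the constant 10 = gcd(f, a) in F_11. Back-substituting through the division chain expresses 10 = s(x)·a(x) + t(x)·f(x) with s(x) ≡ x^3 + 6x^2 + 6x + 9 (mod f), so (x^3 + 6x^2 + 6x + 9)·a(x) ≡ 10 (mod f). Multiplying by 10^(-1) ≡ 10 in F_11 gives a(x)^(-1) ≡ 10·(x^3 + 6x^2 + 6x + 9) ≡ 10x^3 + 5x^2 + 5x + 2 (mod f). Check: (8x^3 + 2x^2 + 6x + 1)·(10x^3 + 5x^2 + 5x + 2) = 3x^6 + 5x^5 + 6x^2 + 6x + 2 ≡ 1 (mod x^4 + 5x^3 + 8x^2 + 9x + 3).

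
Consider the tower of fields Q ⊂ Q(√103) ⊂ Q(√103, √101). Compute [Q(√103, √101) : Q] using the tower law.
[Q(√103, √101) : Q] = 4

[Q(√103):Q] = 2 (min poly x^2 - 103, irreducible since 103 is squarefree > 1). For the top step, suppose √101 ∈ Q(√103), say √101 = c + d√103 with c, d ∈ Q. Squaring: 101 = c^2 + 103d^2 + 2cd√103. Since √103 ∉ Q this forces 2cd = 0. If d = 0 then √101 = c ∈ Q, contradicting 101 squarefree > 1. If c = 0 then 101 = 103d^2, so 103·101 = (103d)^2 is a perfect square in Q — but 103·101 = 10403 is not a perfect square (since 103 and 101 are distinct squarefree integers). Contradiction. Hence √101 ∉ Q(√103), so x^2 - 101 stays irreducible over Q(√103) and [Q(√103, √101) : Q(√103)] = 2. By the tower law, [Q(√103, √101) : Q] = 2 · 2 = 4.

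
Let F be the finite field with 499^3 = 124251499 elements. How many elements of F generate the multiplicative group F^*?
There are φ(124251498) = 34750944 primitive elements

F_q^* is cyclic of order q - 1 = 124251498. A cyclic group of order m has exactly φ(m) generators. Here m = 124251498 = 2 · 3^2 · 7 · 83 · 109^2, so the number of primitive elements is φ(124251498) = 34750944.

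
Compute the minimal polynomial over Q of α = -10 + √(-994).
m_α(x) = x^2 + 20x + 1094

From α + 10 = √(-994), squaring gives (α + 10)^2 = -994, i.e. α^2 + 20α + 100 = -994, so α^2 + 20α + 1094 = 0. The discriminant of x^2 + 20x + 1094 is (20)^2 - 4·(1094) = 400 - 4376 = -3976, and 4·(-994) is not a perfect square in Q since -994 is squarefree and ≠ 1. Hence x^2 + 20x + 1094 is irreducible over Q and is the minimal polynomial of α.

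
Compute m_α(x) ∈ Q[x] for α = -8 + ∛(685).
m_α(x) = x^3 + 24x^2 + 192x - 173

Set β = α + 8 = ∛(685), so β^3 = 685. Then (α + 8)^3 - 685 = 0, i.e. α is a root of g(x) = (x + 8)^3 - 685 = x^3 + 24x^2 + 192x - 173. Since g(x) = h(x + 8) where h(x) = x^3 - 685, and h is irreducible over Q (because 685 is not a perfect cube, so h has no rational root, and a monic cubic with no rational root is irreducible), g is also irreducible (irreducibility is preserved under the substitution x → x + 8). Hence m_α(x) = x^3 + 24x^2 + 192x - 173.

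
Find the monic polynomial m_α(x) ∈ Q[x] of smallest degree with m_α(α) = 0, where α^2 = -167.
m_α(x) = x^2 + 167

α satisfies α^2 + 167 = 0, so x^2 + 167 annihilates α. Since d = -167 is squarefree and ≠ 1, it is not a perfect square in Q, so x^2 + 167 has no rational root and is therefore irreducible over Q (a degree-2 polynomial over a field is irreducible iff it has no root). Hence m_α(x) = x^2 + 167.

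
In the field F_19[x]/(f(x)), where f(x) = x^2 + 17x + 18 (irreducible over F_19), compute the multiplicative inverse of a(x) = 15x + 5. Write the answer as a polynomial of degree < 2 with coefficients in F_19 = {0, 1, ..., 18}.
a(x)^(-1) ≡ 6x + 5 (mod f(x))

Since f is irreducible over F_19, F_19[x]/(f) is a field and a(x) ≠ 0 has an inverse. Apply the extended Euclidean algorithm to f(x) and a(x) in F_19[x]: f(x) = (14x + 18)·a(x) + (4). The last nonzero remainder is the constant 4 = gcd(f, a) in F_19. Back-substituting through the division chain expresses 4 = s(x)·a(x) + t(x)·f(x) with s(x) ≡ 5x + 1 (mod f), so (5x + 1)·a(x) ≡ 4 (mod f). Multiplying by 4^(-1) ≡ 5 in F_19 gives a(x)^(-1) ≡ 5·(5x + 1) ≡ 6x + 5 (mod f). Check: (15x + 5)·(6x + 5) = 14x^2 + 10x + 6 ≡ 1 (mod x^2 + 17x + 18).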